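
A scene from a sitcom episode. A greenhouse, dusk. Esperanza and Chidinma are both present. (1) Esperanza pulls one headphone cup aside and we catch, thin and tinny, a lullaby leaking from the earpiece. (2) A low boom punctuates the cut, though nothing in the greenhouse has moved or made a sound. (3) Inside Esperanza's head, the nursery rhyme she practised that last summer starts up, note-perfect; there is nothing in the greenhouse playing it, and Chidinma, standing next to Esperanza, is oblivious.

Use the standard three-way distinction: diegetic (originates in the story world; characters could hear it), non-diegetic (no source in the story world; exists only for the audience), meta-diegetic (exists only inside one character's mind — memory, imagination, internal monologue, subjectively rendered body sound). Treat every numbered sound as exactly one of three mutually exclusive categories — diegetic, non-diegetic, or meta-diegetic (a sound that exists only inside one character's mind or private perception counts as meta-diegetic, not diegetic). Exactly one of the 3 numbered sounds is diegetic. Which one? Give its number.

1

Sound (1): the headphones are an on-screen source, so diegetic.
(2) an editorial stinger — it belongs to the cut, not the story world → non-diegetic.
(3) is meta-diegetic: the music is a memory playing inside Esperanza's mind alone; no real-world source, Chidinma can't hear it.
Only (1) is diegetic.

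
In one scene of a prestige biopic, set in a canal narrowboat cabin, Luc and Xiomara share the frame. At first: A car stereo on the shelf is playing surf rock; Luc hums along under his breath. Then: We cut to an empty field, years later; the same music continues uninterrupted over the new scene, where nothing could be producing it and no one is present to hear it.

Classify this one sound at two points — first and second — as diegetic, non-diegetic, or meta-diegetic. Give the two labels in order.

diegetic, non-diegetic

First: a car stereo is a real in-scene source and Luc reacts to it → diegetic.
Second: there is no longer any in-world source and no one can hear it — it has become underscore → non-diegetic.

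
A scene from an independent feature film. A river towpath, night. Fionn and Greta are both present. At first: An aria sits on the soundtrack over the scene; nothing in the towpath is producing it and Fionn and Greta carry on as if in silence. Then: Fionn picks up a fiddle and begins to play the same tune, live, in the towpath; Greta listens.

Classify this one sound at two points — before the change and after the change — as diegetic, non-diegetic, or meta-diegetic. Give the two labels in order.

Before the change: no in-world source exists and no character can hear it — underscore → non-diegetic.
After the change: a fiddle is now a real source in the story world and the characters hear it → diegetic.

non-diegetic, diegetic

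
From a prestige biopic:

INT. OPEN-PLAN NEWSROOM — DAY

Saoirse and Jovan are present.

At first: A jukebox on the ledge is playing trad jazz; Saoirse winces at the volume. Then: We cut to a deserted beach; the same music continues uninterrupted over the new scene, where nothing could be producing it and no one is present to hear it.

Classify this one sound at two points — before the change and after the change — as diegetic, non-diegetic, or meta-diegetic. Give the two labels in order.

diegetic, non-diegetic

Before the change: a jukebox is a real in-scene source and Saoirse reacts to it → diegetic.
After the change: there is no longer any in-world source and no one can hear it — it has become underscore → non-diegetic.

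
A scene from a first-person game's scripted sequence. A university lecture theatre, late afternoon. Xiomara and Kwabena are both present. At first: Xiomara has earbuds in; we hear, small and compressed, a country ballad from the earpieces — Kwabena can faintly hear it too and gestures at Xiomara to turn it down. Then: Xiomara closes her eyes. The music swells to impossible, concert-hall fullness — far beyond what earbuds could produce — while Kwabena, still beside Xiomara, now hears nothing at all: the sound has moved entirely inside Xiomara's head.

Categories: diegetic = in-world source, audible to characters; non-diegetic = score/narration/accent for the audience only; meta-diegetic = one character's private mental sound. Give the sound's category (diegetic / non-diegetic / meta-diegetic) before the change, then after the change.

diegetic, meta-diegetic

Before the change: the earbuds are a physical source both characters can hear → diegetic.
After the change: the music now exists only as Xiomara's subjective experience; Kwabena can no longer hear it → meta-diegetic.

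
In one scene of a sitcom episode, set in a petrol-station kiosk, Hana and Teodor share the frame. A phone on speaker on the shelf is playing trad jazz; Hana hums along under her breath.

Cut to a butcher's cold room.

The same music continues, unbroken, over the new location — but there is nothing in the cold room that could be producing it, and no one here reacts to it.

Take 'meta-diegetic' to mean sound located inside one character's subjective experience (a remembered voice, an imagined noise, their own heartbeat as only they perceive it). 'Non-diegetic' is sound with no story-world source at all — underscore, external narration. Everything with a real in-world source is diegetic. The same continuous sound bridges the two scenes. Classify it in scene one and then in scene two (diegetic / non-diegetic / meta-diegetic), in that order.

Scene one: a phone on speaker is an on-screen source and Hana reacts to it → diegetic.
Scene two: there is no source in the cold room and no one hears it — it's now underscore → non-diegetic.

diegetic, non-diegetic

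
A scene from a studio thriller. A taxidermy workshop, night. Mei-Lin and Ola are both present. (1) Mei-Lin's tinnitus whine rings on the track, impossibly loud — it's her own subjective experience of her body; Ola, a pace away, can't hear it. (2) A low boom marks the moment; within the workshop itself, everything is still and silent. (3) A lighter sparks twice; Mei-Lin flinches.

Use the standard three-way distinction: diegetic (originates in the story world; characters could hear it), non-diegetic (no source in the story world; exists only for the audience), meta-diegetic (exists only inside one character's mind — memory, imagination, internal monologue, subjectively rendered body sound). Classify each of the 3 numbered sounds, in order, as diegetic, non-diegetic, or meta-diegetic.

Sound (1): a subjective body sound — Mei-Lin's private perception, inaudible to Ola, so meta-diegetic.
(2) nothing in the scene produces it; it's an accent added for the audience → non-diegetic.
(3) is diegetic: an in-world source (a lighter); characters could hear it.

meta-diegetic, non-diegetic, diegetic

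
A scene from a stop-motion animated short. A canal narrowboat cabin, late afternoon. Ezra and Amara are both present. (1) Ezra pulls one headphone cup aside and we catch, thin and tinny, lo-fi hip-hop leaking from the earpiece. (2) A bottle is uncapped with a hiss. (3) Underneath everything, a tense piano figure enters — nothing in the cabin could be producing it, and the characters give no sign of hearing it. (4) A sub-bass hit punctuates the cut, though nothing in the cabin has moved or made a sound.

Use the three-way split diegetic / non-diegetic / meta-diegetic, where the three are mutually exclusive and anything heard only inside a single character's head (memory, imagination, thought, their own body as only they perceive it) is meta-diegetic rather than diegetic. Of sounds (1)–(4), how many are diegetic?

Sound (1): the earpiece is a real device on Ezra's head — source music, so diegetic.
(2) is diegetic: the sound comes from a bottle physically present in the location.
Sound (3): it has no source in the story world and no character can hear it — it's underscore, so non-diegetic.
(4) is non-diegetic: an editorial stinger — it belongs to the cut, not the story world.
So 2 of the 4 are diegetic: (1), (2).

2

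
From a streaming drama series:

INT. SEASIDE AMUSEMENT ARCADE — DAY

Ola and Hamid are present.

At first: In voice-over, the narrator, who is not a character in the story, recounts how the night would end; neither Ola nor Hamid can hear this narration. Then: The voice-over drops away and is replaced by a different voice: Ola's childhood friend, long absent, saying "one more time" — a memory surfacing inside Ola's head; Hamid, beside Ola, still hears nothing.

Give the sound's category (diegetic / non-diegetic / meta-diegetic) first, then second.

non-diegetic, meta-diegetic

First: the external narrator addresses only the audience — outside the story world → non-diegetic.
Second: the replacement voice is a memory inside Ola's mind specifically → meta-diegetic.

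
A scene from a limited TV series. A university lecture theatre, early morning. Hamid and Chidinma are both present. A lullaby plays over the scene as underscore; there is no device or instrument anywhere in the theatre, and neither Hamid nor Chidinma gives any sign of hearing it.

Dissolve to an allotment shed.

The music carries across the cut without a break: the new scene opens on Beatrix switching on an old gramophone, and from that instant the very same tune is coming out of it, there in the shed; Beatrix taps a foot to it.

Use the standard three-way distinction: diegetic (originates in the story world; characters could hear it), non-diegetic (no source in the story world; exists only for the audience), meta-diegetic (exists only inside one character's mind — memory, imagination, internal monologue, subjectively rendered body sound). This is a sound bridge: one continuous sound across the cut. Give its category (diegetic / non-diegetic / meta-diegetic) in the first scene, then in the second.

non-diegetic, diegetic

Scene one: there's no in-world source anywhere and no character hears it — underscore for the audience only → non-diegetic.
Scene two: once Beatrix turns on an old gramophone, the music has a real source in the story world and Beatrix reacts to it → diegetic.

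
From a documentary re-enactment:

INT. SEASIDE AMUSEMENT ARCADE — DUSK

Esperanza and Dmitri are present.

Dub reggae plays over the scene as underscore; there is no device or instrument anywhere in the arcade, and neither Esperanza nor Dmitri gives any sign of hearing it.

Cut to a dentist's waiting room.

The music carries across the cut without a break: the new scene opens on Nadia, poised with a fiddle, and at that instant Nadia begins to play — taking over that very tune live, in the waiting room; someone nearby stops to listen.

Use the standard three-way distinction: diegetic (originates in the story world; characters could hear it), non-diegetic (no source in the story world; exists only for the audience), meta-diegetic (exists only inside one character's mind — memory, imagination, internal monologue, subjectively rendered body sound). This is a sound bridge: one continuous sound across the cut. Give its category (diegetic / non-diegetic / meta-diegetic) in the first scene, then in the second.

Scene one: there's no in-world source anywhere and no character hears it — underscore for the audience only → non-diegetic.
Scene two: from the moment Nadia starts playing, the tune is being performed on a fiddle inside the story world and another character hears it → diegetic.

non-diegetic, diegetic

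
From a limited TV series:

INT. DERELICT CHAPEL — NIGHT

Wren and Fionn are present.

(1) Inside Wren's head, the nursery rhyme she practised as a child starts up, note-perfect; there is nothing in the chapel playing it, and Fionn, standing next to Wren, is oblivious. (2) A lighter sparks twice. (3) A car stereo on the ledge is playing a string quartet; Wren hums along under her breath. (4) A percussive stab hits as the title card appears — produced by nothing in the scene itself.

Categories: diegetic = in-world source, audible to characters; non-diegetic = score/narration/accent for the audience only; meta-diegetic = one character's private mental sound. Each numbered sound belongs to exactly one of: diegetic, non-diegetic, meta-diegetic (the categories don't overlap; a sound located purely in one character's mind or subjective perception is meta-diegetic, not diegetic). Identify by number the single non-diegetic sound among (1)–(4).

(1) the music is a memory playing inside Wren's mind alone; no real-world source, Fionn can't hear it → meta-diegetic.
(2) the sound comes from a lighter physically present in the location → diegetic.
Sound (3): a car stereo is a physical source in the scene and Wren reacts to it, so diegetic.
Sound (4): it's a sound-design accent with no in-world source; no one in the scene can hear it, so non-diegetic.
Only (4) is non-diegetic.

4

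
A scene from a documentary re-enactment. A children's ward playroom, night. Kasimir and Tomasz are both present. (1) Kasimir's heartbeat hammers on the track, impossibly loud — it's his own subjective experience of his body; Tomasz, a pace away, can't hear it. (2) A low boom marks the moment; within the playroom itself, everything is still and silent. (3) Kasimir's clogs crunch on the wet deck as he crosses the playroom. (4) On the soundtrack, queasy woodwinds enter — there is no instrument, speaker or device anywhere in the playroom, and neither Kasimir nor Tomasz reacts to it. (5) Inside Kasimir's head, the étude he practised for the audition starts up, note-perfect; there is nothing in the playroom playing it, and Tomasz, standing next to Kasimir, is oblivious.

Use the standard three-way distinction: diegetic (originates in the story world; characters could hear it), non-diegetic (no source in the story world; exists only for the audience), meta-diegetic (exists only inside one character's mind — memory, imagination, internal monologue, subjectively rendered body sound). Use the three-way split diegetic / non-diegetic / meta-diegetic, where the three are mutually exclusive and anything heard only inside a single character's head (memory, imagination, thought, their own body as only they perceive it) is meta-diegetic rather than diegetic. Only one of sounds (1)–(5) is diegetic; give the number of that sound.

3

(1) is meta-diegetic: a subjective body sound — Kasimir's private perception, inaudible to Tomasz.
Sound (2): it's a sound-design accent with no in-world source; no one in the scene can hear it, so non-diegetic.
(3) Kasimir's footsteps are produced in the story world → diegetic.
(4) is non-diegetic: it has no source in the story world and no character can hear it — it's underscore.
Sound (5): it lives in Kasimir's subjectivity, not in the playroom, so meta-diegetic.
Only (3) is diegetic.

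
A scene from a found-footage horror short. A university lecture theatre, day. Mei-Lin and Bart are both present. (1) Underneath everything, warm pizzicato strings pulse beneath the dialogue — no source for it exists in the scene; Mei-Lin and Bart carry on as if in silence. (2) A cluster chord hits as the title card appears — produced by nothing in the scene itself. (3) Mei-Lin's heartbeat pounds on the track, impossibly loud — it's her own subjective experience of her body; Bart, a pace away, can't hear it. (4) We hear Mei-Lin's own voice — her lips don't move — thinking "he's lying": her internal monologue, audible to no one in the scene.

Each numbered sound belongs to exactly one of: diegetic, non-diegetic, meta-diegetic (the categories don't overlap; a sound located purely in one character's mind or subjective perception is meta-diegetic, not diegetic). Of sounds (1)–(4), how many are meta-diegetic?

Sound (1): nothing in the theatre produces it and the characters don't hear it — pure soundtrack, so non-diegetic.
(2) is non-diegetic: nothing in the scene produces it; it's an accent added for the audience.
Sound (3): point-of-audition from inside Mei-Lin's body; not a sound in the room, so meta-diegetic.
(4) it's Mei-Lin's unspoken thought, heard only by the audience via her subjectivity → meta-diegetic.
So 2 of the 4 are meta-diegetic: (3), (4).

2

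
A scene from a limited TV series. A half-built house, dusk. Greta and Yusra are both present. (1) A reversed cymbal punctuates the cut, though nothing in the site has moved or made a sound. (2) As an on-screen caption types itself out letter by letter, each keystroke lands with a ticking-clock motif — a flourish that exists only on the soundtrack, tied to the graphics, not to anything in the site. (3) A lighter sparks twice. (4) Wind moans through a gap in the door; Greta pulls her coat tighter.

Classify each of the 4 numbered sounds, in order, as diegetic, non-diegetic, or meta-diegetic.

(1) nothing in the scene produces it; it's an accent added for the audience → non-diegetic.
(2) the caption isn't part of the story world, so neither is the sound tied to it → non-diegetic.
(3) a lighter is a real object/event in the scene's world → diegetic.
Sound (4): ambient/room sound belonging to the story's physical space, so diegetic.

non-diegetic, non-diegetic, diegetic, diegetic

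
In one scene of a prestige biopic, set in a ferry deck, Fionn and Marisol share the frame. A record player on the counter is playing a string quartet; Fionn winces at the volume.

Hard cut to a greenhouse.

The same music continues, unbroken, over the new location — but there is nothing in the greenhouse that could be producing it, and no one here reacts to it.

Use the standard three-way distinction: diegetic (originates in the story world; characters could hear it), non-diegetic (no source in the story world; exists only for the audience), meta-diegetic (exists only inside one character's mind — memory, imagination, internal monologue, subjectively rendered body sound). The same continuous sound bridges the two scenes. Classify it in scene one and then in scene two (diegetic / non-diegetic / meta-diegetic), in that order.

diegetic, non-diegetic

Scene one: a record player is an on-screen source and Fionn reacts to it → diegetic.
Scene two: there is no source in the greenhouse and no one hears it — it's now underscore → non-diegetic.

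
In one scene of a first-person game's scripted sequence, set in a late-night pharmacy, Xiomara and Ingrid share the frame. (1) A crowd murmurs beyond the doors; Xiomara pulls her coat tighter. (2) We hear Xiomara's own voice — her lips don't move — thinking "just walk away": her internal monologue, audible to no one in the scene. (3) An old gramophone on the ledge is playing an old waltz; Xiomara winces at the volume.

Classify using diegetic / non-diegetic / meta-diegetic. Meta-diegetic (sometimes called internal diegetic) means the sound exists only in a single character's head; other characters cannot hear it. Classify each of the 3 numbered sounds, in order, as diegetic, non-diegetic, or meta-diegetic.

diegetic, meta-diegetic, diegetic

(1) it's the actual ambient sound of the location → diegetic.
(2) Xiomara's thought-voice: a private mental sound no other character can hear → meta-diegetic.
(3) source music from an old gramophone, which exists in the story world → diegetic.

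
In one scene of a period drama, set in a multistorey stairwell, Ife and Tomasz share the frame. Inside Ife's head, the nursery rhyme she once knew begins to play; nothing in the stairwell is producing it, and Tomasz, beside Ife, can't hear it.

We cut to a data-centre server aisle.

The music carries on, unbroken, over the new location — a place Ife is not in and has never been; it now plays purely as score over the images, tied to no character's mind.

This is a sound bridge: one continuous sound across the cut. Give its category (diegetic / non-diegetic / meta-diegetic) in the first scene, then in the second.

Scene one: the music exists only inside Ife's mind; Tomasz can't hear it → meta-diegetic.
Scene two: it's detached from Ife entirely and plays over unrelated images with no in-world source — conventional underscore → non-diegetic.

meta-diegetic, non-diegetic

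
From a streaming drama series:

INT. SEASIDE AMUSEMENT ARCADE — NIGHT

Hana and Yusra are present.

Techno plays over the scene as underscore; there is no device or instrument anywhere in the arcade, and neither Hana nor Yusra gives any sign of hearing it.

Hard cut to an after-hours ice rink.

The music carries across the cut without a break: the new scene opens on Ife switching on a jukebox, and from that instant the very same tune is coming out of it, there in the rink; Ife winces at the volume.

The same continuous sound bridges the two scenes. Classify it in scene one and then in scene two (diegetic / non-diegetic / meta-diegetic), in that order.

Scene one: there's no in-world source anywhere and no character hears it — underscore for the audience only → non-diegetic.
Scene two: once Ife turns on a jukebox, the music has a real source in the story world and Ife reacts to it → diegetic.

non-diegetic, diegetic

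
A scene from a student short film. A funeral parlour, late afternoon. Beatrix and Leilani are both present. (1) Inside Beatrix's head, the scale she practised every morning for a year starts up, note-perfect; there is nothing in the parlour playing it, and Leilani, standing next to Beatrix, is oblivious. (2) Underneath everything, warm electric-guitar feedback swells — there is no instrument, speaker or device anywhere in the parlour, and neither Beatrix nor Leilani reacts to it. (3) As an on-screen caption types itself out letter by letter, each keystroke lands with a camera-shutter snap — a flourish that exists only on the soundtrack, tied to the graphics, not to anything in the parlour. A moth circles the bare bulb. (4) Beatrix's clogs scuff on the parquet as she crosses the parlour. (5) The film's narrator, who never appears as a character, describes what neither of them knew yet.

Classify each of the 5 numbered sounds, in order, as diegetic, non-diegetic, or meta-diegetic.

(1) is meta-diegetic: the music is a memory playing inside Beatrix's mind alone; no real-world source, Leilani can't hear it.
(2) score with no on-screen or off-screen source; it exists for the audience alone → non-diegetic.
(3) is non-diegetic: sound married to a title/caption — outside the diegesis by definition.
(4) is diegetic: a character's body making contact with the set — an in-world sound.
Sound (5): the narrator exists outside the story world, addressing only the audience, so non-diegetic.

meta-diegetic, non-diegetic, non-diegetic, diegetic, non-diegetic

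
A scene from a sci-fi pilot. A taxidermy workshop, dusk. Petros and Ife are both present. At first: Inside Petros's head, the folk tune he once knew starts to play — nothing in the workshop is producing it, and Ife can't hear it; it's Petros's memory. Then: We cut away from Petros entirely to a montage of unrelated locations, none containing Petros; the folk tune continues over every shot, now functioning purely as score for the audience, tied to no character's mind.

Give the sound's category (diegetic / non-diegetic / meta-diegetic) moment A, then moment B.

meta-diegetic, non-diegetic

Moment A: the music lives inside Petros's mind alone; Ife can't hear it → meta-diegetic.
Moment B: once it plays over shots Petros isn't in, detached from any character's subjectivity, it's conventional underscore → non-diegetic.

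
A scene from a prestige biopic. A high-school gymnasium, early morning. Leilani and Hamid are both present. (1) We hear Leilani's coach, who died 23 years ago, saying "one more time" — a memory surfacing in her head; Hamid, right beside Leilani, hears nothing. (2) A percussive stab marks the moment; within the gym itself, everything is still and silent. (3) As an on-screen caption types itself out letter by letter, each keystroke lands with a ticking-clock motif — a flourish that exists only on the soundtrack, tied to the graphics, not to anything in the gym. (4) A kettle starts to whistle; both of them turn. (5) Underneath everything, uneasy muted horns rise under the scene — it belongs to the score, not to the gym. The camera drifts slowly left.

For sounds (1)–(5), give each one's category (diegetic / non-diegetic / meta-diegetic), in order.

Sound (1): it's Leilani's recollection rendered as sound; the other character can't hear it, so meta-diegetic.
(2) an editorial stinger — it belongs to the cut, not the story world → non-diegetic.
Sound (3): sound married to a title/caption — outside the diegesis by definition, so non-diegetic.
(4) the sound comes from a kettle physically present in the location → diegetic.
(5) is non-diegetic: score with no on-screen or off-screen source; it exists for the audience alone.

meta-diegetic, non-diegetic, non-diegetic, diegetic, non-diegetic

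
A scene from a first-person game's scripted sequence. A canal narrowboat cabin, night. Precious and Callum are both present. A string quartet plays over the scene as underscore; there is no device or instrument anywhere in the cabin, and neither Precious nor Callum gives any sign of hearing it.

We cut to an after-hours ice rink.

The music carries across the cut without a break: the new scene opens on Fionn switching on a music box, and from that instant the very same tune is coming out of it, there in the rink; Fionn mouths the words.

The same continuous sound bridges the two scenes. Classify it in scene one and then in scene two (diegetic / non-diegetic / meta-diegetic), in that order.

non-diegetic, diegetic

Scene one: there's no in-world source anywhere and no character hears it — underscore for the audience only → non-diegetic.
Scene two: once Fionn turns on a music box, the music has a real source in the story world and Fionn reacts to it → diegetic.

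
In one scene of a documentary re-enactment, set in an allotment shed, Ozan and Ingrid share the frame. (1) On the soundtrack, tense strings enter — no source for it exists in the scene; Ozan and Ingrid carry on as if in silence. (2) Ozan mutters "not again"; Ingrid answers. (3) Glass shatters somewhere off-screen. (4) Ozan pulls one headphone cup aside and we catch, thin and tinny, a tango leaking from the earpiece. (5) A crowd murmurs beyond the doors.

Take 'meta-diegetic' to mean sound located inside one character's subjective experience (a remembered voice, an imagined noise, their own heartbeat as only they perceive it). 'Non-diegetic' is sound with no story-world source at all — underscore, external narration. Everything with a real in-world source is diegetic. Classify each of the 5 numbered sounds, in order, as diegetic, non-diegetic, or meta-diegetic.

non-diegetic, diegetic, diegetic, diegetic, diegetic

(1) it has no source in the story world and no character can hear it — it's underscore → non-diegetic.
Sound (2): Ozan is a character speaking aloud in the scene, so diegetic.
Sound (3): the sound comes from glass physically present in the location, so diegetic.
(4) is diegetic: the earpiece is a real device on Ozan's head — source music.
(5) it's the actual ambient sound of the location → diegetic.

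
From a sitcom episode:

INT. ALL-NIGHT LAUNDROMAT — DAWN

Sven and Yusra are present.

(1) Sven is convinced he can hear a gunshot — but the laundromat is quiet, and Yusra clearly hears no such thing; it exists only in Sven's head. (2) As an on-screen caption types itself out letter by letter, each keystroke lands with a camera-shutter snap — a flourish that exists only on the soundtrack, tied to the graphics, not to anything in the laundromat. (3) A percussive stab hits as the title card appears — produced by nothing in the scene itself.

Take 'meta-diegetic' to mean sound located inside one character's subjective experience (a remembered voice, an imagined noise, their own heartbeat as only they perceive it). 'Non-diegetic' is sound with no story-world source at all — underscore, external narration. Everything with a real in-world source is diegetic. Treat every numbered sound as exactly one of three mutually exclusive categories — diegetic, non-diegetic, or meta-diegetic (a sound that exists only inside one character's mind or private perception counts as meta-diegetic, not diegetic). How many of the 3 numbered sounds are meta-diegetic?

1

Sound (1): subjective to Sven: the laundromat is silent and Yusra hears nothing, so meta-diegetic.
Sound (2): the caption isn't part of the story world, so neither is the sound tied to it, so non-diegetic.
(3) it's a sound-design accent with no in-world source; no one in the scene can hear it → non-diegetic.
So 1 of the 3 is meta-diegetic: (1).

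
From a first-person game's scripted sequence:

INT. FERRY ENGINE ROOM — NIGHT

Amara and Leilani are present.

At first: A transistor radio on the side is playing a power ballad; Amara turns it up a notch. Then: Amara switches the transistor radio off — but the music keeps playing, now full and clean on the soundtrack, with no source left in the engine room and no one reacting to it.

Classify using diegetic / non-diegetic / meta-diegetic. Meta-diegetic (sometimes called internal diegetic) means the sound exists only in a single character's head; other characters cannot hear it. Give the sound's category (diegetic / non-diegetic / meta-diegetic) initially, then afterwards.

Initially: a transistor radio is a real in-scene source and Amara reacts to it → diegetic.
Afterwards: there is no longer any in-world source and no one can hear it — it has become underscore → non-diegetic.

diegetic, non-diegetic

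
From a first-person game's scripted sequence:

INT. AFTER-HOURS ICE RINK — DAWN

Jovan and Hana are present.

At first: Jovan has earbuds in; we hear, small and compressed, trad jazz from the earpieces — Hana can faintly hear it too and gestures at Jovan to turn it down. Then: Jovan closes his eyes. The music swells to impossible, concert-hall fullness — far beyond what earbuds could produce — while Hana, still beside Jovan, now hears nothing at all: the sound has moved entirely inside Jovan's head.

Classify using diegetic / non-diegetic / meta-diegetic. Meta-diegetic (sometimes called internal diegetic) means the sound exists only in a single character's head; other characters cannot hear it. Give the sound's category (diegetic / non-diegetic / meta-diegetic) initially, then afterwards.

diegetic, meta-diegetic

Initially: the earbuds are a physical source both characters can hear → diegetic.
Afterwards: the music now exists only as Jovan's subjective experience; Hana can no longer hear it → meta-diegetic.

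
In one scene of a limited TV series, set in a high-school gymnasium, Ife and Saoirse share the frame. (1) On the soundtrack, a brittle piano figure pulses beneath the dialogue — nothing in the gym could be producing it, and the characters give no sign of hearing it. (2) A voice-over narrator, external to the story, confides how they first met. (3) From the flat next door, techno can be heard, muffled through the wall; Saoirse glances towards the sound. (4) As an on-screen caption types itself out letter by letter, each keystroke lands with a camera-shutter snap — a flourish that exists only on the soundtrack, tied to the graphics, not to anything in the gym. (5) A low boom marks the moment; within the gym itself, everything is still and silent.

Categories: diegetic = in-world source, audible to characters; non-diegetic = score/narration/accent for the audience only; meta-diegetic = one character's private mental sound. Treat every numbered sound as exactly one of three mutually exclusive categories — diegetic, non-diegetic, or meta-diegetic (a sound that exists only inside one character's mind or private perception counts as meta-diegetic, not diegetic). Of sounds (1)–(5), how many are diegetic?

1

(1) score with no on-screen or off-screen source; it exists for the audience alone → non-diegetic.
Sound (2): external voice-over — not a character, not heard by anyone in the scene, so non-diegetic.
(3) is diegetic: off-screen diegetic: the source is out of frame but still in the story's space.
(4) is non-diegetic: it accompanies on-screen graphics, not anything inside the story world.
Sound (5): nothing in the scene produces it; it's an accent added for the audience, so non-diegetic.
So 1 of the 5 is diegetic: (3).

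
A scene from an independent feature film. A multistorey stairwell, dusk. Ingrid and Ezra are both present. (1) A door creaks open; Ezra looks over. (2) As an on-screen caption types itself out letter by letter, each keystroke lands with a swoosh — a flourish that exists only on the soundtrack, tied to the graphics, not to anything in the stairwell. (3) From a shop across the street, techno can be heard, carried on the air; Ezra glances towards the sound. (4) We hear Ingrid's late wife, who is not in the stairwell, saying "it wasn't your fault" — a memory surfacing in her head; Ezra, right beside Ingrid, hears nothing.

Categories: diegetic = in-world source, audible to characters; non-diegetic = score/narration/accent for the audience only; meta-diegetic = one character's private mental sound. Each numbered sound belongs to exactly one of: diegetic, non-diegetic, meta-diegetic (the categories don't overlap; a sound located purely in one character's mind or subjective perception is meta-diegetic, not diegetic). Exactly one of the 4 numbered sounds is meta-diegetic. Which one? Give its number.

4

(1) is diegetic: a door is a real object/event in the scene's world.
Sound (2): the caption isn't part of the story world, so neither is the sound tied to it, so non-diegetic.
(3) it's coming from a shop across the street — a location within the story world — and Ezra reacts → diegetic.
Sound (4): the voice is a memory playing only inside Ingrid's mind; Ezra can't hear it, so meta-diegetic.
Only (4) is meta-diegetic.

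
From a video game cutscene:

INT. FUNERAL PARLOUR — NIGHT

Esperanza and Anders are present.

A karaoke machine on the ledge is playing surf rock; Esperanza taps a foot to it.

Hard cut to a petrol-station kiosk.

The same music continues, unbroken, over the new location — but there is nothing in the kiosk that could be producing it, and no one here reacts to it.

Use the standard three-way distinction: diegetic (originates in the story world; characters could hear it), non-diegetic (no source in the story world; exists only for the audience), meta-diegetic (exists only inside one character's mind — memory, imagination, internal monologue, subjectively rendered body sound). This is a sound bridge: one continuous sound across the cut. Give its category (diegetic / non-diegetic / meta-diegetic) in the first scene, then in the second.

Scene one: a karaoke machine is an on-screen source and Esperanza reacts to it → diegetic.
Scene two: there is no source in the kiosk and no one hears it — it's now underscore → non-diegetic.

diegetic, non-diegetic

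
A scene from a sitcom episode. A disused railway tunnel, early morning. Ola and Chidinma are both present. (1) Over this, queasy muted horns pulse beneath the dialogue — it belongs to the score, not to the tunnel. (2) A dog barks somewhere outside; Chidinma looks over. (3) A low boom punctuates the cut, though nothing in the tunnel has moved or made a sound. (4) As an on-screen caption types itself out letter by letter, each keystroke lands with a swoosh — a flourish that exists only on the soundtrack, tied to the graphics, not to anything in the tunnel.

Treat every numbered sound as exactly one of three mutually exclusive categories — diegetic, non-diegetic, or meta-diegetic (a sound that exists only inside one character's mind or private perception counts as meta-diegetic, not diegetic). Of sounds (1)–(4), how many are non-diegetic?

3

Sound (1): score with no on-screen or off-screen source; it exists for the audience alone, so non-diegetic.
Sound (2): a dog is a real object/event in the scene's world, so diegetic.
Sound (3): an editorial stinger — it belongs to the cut, not the story world, so non-diegetic.
Sound (4): sound married to a title/caption — outside the diegesis by definition, so non-diegetic.
So 3 of the 4 are non-diegetic: (1), (3), (4).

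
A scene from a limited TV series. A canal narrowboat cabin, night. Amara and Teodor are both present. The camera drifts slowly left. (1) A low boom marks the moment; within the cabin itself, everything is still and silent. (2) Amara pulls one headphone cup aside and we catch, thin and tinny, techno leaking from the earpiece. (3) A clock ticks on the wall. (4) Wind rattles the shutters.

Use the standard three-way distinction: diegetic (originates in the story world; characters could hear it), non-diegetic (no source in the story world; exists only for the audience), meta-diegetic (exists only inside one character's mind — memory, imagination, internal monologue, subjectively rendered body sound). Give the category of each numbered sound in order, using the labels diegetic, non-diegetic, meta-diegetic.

(1) an editorial stinger — it belongs to the cut, not the story world → non-diegetic.
Sound (2): it's leaking from a physical pair of headphones in the scene, so diegetic.
(3) is diegetic: the sound comes from a clock physically present in the location.
(4) is diegetic: it's the actual ambient sound of the location.

non-diegetic, diegetic, diegetic, diegetic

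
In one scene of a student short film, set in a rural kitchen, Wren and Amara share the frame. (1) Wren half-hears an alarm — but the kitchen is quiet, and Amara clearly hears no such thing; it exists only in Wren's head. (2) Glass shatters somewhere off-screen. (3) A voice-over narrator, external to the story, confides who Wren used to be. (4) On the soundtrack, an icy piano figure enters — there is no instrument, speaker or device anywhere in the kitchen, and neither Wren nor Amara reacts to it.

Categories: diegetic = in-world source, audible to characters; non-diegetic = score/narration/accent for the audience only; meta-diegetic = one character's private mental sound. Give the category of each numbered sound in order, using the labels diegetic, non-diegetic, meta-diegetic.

(1) the sound is imagined by Wren; nothing in the story world is producing it and Amara can't hear it → meta-diegetic.
(2) an in-world source (glass); characters could hear it → diegetic.
(3) external voice-over — not a character, not heard by anyone in the scene → non-diegetic.
(4) is non-diegetic: it has no source in the story world and no character can hear it — it's underscore.

meta-diegetic, diegetic, non-diegetic, non-diegetic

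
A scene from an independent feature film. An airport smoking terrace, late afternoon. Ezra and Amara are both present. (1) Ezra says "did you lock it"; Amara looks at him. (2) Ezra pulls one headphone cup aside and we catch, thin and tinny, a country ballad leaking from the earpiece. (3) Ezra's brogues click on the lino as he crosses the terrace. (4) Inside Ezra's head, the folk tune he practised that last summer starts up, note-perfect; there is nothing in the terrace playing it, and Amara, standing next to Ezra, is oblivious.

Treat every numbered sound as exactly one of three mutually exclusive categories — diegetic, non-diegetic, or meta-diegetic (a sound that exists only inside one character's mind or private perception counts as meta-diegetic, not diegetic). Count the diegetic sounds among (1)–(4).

3

(1) is diegetic: Ezra is a character speaking aloud in the scene.
Sound (2): the headphones are an on-screen source, so diegetic.
(3) is diegetic: Ezra's footsteps are produced in the story world.
(4) the music is a memory playing inside Ezra's mind alone; no real-world source, Amara can't hear it → meta-diegetic.
Diegetic: (1), (2), (3) — that's 3.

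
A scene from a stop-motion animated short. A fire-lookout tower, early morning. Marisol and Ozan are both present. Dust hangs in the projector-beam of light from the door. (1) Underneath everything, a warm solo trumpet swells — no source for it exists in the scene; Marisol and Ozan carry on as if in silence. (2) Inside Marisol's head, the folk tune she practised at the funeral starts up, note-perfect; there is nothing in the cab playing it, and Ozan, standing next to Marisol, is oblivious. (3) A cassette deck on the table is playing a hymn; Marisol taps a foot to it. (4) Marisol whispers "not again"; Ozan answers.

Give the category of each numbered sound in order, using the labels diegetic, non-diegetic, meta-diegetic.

non-diegetic, meta-diegetic, diegetic, diegetic

(1) score with no on-screen or off-screen source; it exists for the audience alone → non-diegetic.
Sound (2): remembered music, private to Marisol — Ozan is oblivious because it isn't in the room, so meta-diegetic.
(3) a cassette deck is a physical source in the scene and Marisol reacts to it → diegetic.
(4) on-screen dialogue — Marisol speaks and Ozan is there to hear → diegetic.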